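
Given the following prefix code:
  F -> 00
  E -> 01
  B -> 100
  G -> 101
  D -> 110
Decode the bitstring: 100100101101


Decoding step by step:
Bits 100 -> B
Bits 100 -> B
Bits 101 -> G
Bits 101 -> G


Decoded message: BBGG


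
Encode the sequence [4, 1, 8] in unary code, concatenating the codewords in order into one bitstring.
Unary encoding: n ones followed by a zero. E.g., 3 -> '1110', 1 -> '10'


Encode each number as n ones followed by a terminating 0:
  4 -> 11110 (5 bits)
  1 -> 10 (2 bits)
  8 -> 111111110 (9 bits)
Total length = 5 + 2 + 9 = 16 bits.

Unary([4, 1, 8]) = 1111010111111110 (16 bits)


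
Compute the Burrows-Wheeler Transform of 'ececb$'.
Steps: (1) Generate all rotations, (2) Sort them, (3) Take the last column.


Rotations (sorted):
  0: $ececb -> last char: b
  1: b$ecec -> last char: c
  2: cb$ece -> last char: e
  3: cecb$e -> last char: e
  4: ecb$ec -> last char: c
  5: ececb$ -> last char: $


BWT = bceec$


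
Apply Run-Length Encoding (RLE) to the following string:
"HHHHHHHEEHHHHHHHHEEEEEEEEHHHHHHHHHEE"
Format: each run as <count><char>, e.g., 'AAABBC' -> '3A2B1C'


Scanning runs left to right:
  i=0: run of 'H' x 7 -> '7H'
  i=7: run of 'E' x 2 -> '2E'
  i=9: run of 'H' x 8 -> '8H'
  i=17: run of 'E' x 8 -> '8E'
  i=25: run of 'H' x 9 -> '9H'
  i=34: run of 'E' x 2 -> '2E'

RLE = 7H2E8H8E9H2E


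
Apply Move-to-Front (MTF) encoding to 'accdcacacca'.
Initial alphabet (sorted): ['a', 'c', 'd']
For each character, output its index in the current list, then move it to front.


MTF encoding:
'a': index 0 in ['a', 'c', 'd'] -> ['a', 'c', 'd']
'c': index 1 in ['a', 'c', 'd'] -> ['c', 'a', 'd']
'c': index 0 in ['c', 'a', 'd'] -> ['c', 'a', 'd']
'd': index 2 in ['c', 'a', 'd'] -> ['d', 'c', 'a']
'c': index 1 in ['d', 'c', 'a'] -> ['c', 'd', 'a']
'a': index 2 in ['c', 'd', 'a'] -> ['a', 'c', 'd']
'c': index 1 in ['a', 'c', 'd'] -> ['c', 'a', 'd']
'a': index 1 in ['c', 'a', 'd'] -> ['a', 'c', 'd']
'c': index 1 in ['a', 'c', 'd'] -> ['c', 'a', 'd']
'c': index 0 in ['c', 'a', 'd'] -> ['c', 'a', 'd']
'a': index 1 in ['c', 'a', 'd'] -> ['a', 'c', 'd']


Output: [0, 1, 0, 2, 1, 2, 1, 1, 1, 0, 1]


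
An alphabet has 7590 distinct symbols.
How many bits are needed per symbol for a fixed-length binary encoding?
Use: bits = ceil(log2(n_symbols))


log2(7590) = 12.8899
Bracket: 2^12 = 4096 < 7590 <= 2^13 = 8192
So ceil(log2(7590)) = 13

bits = ceil(log2(7590)) = ceil(12.8899) = 13 bits


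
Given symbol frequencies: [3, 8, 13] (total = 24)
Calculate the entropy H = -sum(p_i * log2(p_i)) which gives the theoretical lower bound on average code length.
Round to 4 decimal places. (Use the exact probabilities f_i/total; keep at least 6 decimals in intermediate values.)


Per-symbol terms -p_i * log2(p_i) with p_i = f_i/24:
  p = 3/24 = 0.125000: log2(p) = -3.000000, -p*log2(p) = 0.375000
  p = 8/24 = 0.333333: log2(p) = -1.584963, -p*log2(p) = 0.528321
  p = 13/24 = 0.541667: log2(p) = -0.884523, -p*log2(p) = 0.479117
H = 0.375000 + 0.528321 + 0.479117 = 1.382438

H = 1.3824 bits/symbol


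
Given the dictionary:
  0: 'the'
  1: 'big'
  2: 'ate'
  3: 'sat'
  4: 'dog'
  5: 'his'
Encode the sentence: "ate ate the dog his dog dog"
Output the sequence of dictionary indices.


Look up each word in the dictionary:
  'ate' -> 2
  'ate' -> 2
  'the' -> 0
  'dog' -> 4
  'his' -> 5
  'dog' -> 4
  'dog' -> 4

Encoded: [2, 2, 0, 4, 5, 4, 4]


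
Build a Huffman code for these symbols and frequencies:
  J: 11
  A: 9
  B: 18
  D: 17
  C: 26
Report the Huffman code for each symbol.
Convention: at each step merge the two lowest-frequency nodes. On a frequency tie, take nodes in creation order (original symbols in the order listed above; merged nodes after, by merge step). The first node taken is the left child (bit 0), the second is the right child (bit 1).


Huffman tree construction:
Step 1: Merge A(9) + J(11) = 20
Step 2: Merge D(17) + B(18) = 35
Step 3: Merge (A+J)(20) + C(26) = 46
Step 4: Merge (D+B)(35) + ((A+J)+C)(46) = 81
Read each symbol's code off the tree from the root (left child = 0, right child = 1).

Codes:
  J: 101 (length 3)
  A: 100 (length 3)
  B: 01 (length 2)
  D: 00 (length 2)
  C: 11 (length 2)
Average code length: 182/81 = 2.2469 bits/symbol


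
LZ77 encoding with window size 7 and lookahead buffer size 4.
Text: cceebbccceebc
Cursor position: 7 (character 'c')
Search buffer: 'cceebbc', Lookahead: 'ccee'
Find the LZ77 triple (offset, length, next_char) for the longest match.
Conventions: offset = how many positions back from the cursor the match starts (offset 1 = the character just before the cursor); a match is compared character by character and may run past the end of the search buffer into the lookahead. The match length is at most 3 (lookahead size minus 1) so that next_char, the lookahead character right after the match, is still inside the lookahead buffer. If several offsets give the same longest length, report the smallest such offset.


Try each offset into the search buffer:
  offset=1 (pos 6, char 'c'): match length 2
  offset=2 (pos 5, char 'b'): match length 0
  offset=3 (pos 4, char 'b'): match length 0
  offset=4 (pos 3, char 'e'): match length 0
  offset=5 (pos 2, char 'e'): match length 0
  offset=6 (pos 1, char 'c'): match length 1
  offset=7 (pos 0, char 'c'): match length 3
Longest match has length 3 at offset 7.
next_char = character at position 7 + 3 = 10 -> 'e'

Best match: offset=7, length=3 (matching 'cce' starting at position 0)
LZ77 triple: (7, 3, 'e')


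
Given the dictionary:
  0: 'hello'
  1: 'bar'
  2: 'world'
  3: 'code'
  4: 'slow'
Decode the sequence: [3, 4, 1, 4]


Look up each index in the dictionary:
  3 -> 'code'
  4 -> 'slow'
  1 -> 'bar'
  4 -> 'slow'

Decoded: "code slow bar slow"


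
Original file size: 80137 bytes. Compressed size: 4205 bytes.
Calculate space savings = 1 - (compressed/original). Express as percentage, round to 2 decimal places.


ratio = compressed/original = 4205/80137 = 0.052473
savings = 1 - ratio = 1 - 0.052473 = 0.947527
as a percentage: 0.947527 * 100 = 94.75%

Space savings = 1 - 4205/80137 = 94.75%


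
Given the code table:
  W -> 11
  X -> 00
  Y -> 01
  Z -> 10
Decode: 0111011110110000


Decoding:
01 -> Y
11 -> W
01 -> Y
11 -> W
10 -> Z
11 -> W
00 -> X
00 -> X


Result: YWYWZWXX


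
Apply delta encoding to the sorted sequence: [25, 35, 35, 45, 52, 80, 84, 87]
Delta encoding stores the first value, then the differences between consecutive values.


First value: 25
Deltas:
  35 - 25 = 10
  35 - 35 = 0
  45 - 35 = 10
  52 - 45 = 7
  80 - 52 = 28
  84 - 80 = 4
  87 - 84 = 3


Delta encoded: [25, 10, 0, 10, 7, 28, 4, 3]


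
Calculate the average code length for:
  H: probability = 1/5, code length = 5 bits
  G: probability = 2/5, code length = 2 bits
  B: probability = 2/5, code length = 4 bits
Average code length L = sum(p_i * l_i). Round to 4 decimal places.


Weighted contributions p_i * l_i:
  H: (1/5) * 5 = 5/5
  G: (2/5) * 2 = 4/5
  B: (2/5) * 4 = 8/5
Sum = (5 + 4 + 8)/5 = 17/5

L = 17/5 = 3.4000 bits/symbol


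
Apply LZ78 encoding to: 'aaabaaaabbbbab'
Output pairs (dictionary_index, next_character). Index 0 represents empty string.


LZ78 encoding steps:
Dictionary: {0: ''}
Step 1: w='' (idx 0), next='a' -> output (0, 'a'), add 'a' as idx 1
Step 2: w='a' (idx 1), next='a' -> output (1, 'a'), add 'aa' as idx 2
Step 3: w='' (idx 0), next='b' -> output (0, 'b'), add 'b' as idx 3
Step 4: w='aa' (idx 2), next='a' -> output (2, 'a'), add 'aaa' as idx 4
Step 5: w='a' (idx 1), next='b' -> output (1, 'b'), add 'ab' as idx 5
Step 6: w='b' (idx 3), next='b' -> output (3, 'b'), add 'bb' as idx 6
Step 7: w='b' (idx 3), next='a' -> output (3, 'a'), add 'ba' as idx 7
Step 8: w='b' (idx 3), end of input -> output (3, '')


Encoded: [(0, 'a'), (1, 'a'), (0, 'b'), (2, 'a'), (1, 'b'), (3, 'b'), (3, 'a'), (3, '')]


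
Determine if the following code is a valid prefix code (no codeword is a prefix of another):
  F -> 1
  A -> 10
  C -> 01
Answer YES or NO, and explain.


Checking each pair (does one codeword prefix another?):
  F='1' vs A='10': prefix -- VIOLATION

NO -- this is NOT a valid prefix code. F (1) is a prefix of A (10).


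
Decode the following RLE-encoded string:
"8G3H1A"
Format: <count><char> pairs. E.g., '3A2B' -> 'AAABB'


Expanding each <count><char> pair:
  8G -> 'GGGGGGGG'
  3H -> 'HHH'
  1A -> 'A'

Decoded = GGGGGGGGHHHA


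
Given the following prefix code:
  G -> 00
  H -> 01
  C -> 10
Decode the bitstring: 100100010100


Decoding step by step:
Bits 10 -> C
Bits 01 -> H
Bits 00 -> G
Bits 01 -> H
Bits 01 -> H
Bits 00 -> G


Decoded message: CHGHHG


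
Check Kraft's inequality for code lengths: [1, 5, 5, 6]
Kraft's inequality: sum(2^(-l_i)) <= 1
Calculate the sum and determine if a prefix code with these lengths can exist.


Sum = 2^(-1) + 2^(-5) + 2^(-5) + 2^(-6)
    = 0.5 + 0.03125 + 0.03125 + 0.015625
    = 37/64 = 0.578125
Since 0.578125 <= 1, Kraft's inequality IS satisfied.
A prefix code with these lengths CAN exist.

Kraft sum = 0.578125. Satisfied.


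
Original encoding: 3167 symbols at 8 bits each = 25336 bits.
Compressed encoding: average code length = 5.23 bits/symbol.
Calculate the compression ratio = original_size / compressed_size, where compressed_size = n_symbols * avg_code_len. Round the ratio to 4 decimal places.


original_size = n_symbols * orig_bits = 3167 * 8 = 25336 bits
compressed_size = n_symbols * avg_code_len = 3167 * 5.23 = 16563.41 bits
ratio = original_size / compressed_size = 25336 / 16563.41 = 1.5296

Compression ratio = 1.5296


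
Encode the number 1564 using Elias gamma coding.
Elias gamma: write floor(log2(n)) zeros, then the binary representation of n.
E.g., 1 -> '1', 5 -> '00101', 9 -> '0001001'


num_bits = floor(log2(1564)) + 1 = 11
leading_zeros = num_bits - 1 = 10
binary(1564) = 11000011100

Elias gamma(1564) = '0000000000' + '11000011100' = 000000000011000011100 (21 bits)


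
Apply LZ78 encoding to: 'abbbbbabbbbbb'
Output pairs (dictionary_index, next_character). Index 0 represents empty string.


LZ78 encoding steps:
Dictionary: {0: ''}
Step 1: w='' (idx 0), next='a' -> output (0, 'a'), add 'a' as idx 1
Step 2: w='' (idx 0), next='b' -> output (0, 'b'), add 'b' as idx 2
Step 3: w='b' (idx 2), next='b' -> output (2, 'b'), add 'bb' as idx 3
Step 4: w='bb' (idx 3), next='a' -> output (3, 'a'), add 'bba' as idx 4
Step 5: w='bb' (idx 3), next='b' -> output (3, 'b'), add 'bbb' as idx 5
Step 6: w='bbb' (idx 5), end of input -> output (5, '')


Encoded: [(0, 'a'), (0, 'b'), (2, 'b'), (3, 'a'), (3, 'b'), (5, '')]


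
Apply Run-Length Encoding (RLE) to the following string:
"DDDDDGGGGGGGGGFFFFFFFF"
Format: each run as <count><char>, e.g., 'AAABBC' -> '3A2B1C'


Scanning runs left to right:
  i=0: run of 'D' x 5 -> '5D'
  i=5: run of 'G' x 9 -> '9G'
  i=14: run of 'F' x 8 -> '8F'

RLE = 5D9G8F


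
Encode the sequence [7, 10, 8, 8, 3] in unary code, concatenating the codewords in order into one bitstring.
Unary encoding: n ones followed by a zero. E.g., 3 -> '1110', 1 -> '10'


Encode each number as n ones followed by a terminating 0:
  7 -> 11111110 (8 bits)
  10 -> 11111111110 (11 bits)
  8 -> 111111110 (9 bits)
  8 -> 111111110 (9 bits)
  3 -> 1110 (4 bits)
Total length = 8 + 11 + 9 + 9 + 4 = 41 bits.

Unary([7, 10, 8, 8, 3]) = 11111110111111111101111111101111111101110 (41 bits)


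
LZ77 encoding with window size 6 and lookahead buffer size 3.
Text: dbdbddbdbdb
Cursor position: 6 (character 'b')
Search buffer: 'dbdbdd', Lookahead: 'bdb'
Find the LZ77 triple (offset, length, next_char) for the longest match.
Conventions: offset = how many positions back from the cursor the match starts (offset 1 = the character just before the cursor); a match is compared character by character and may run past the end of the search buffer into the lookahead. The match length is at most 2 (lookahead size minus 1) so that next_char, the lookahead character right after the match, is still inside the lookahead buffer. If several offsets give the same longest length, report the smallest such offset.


Try each offset into the search buffer:
  offset=1 (pos 5, char 'd'): match length 0
  offset=2 (pos 4, char 'd'): match length 0
  offset=3 (pos 3, char 'b'): match length 2
  offset=4 (pos 2, char 'd'): match length 0
  offset=5 (pos 1, char 'b'): match length 2
  offset=6 (pos 0, char 'd'): match length 0
Longest match has length 2, found at offsets 3, 5; take the smallest, offset 3.
next_char = character at position 6 + 2 = 8 -> 'b'

Best match: offset=3, length=2 (matching 'bd' starting at position 3)
LZ77 triple: (3, 2, 'b')


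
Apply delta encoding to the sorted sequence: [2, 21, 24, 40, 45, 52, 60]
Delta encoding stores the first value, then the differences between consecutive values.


First value: 2
Deltas:
  21 - 2 = 19
  24 - 21 = 3
  40 - 24 = 16
  45 - 40 = 5
  52 - 45 = 7
  60 - 52 = 8


Delta encoded: [2, 19, 3, 16, 5, 7, 8]


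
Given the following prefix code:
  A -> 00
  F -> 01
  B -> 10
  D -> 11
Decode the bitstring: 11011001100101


Decoding step by step:
Bits 11 -> D
Bits 01 -> F
Bits 10 -> B
Bits 01 -> F
Bits 10 -> B
Bits 01 -> F
Bits 01 -> F


Decoded message: DFBFBFF


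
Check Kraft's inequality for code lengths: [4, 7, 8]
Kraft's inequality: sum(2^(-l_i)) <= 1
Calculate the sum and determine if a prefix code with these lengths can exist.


Sum = 2^(-4) + 2^(-7) + 2^(-8)
    = 0.0625 + 0.0078125 + 0.00390625
    = 19/256 = 0.07421875
Since 0.07421875 <= 1, Kraft's inequality IS satisfied.
A prefix code with these lengths CAN exist.

Kraft sum = 0.07421875. Satisfied.


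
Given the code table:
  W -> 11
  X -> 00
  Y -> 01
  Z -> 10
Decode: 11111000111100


Decoding:
11 -> W
11 -> W
10 -> Z
00 -> X
11 -> W
11 -> W
00 -> X


Result: WWZXWWX


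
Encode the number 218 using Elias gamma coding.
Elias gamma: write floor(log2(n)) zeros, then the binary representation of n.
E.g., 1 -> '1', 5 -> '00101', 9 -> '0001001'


num_bits = floor(log2(218)) + 1 = 8
leading_zeros = num_bits - 1 = 7
binary(218) = 11011010

Elias gamma(218) = '0000000' + '11011010' = 000000011011010 (15 bits)


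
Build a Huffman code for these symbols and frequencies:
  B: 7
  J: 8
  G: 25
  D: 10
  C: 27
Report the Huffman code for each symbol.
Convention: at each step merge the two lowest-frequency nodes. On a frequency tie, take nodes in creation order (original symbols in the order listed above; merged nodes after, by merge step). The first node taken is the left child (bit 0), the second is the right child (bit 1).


Huffman tree construction:
Step 1: Merge B(7) + J(8) = 15
Step 2: Merge D(10) + (B+J)(15) = 25
Step 3: Merge G(25) + (D+(B+J))(25) = 50
Step 4: Merge C(27) + (G+(D+(B+J)))(50) = 77
Read each symbol's code off the tree from the root (left child = 0, right child = 1).

Codes:
  B: 1110 (length 4)
  J: 1111 (length 4)
  G: 10 (length 2)
  D: 110 (length 3)
  C: 0 (length 1)
Average code length: 167/77 = 2.1688 bits/symbol


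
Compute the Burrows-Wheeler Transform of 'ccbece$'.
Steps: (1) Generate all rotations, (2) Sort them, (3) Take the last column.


Rotations (sorted):
  0: $ccbece -> last char: e
  1: bece$cc -> last char: c
  2: cbece$c -> last char: c
  3: ccbece$ -> last char: $
  4: ce$ccbe -> last char: e
  5: e$ccbec -> last char: c
  6: ece$ccb -> last char: b


BWT = ecc$ecb


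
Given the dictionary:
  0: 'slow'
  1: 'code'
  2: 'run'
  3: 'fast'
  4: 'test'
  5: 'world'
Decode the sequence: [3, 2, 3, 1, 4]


Look up each index in the dictionary:
  3 -> 'fast'
  2 -> 'run'
  3 -> 'fast'
  1 -> 'code'
  4 -> 'test'

Decoded: "fast run fast code test"


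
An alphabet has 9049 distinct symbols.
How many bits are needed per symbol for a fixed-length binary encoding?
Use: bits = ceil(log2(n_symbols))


log2(9049) = 13.1435
Bracket: 2^13 = 8192 < 9049 <= 2^14 = 16384
So ceil(log2(9049)) = 14

bits = ceil(log2(9049)) = ceil(13.1435) = 14 bits


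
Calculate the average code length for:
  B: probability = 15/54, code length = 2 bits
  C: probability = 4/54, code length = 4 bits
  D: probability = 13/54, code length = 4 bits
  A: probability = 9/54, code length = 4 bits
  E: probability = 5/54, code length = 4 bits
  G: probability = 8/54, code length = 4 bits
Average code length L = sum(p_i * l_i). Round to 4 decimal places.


Weighted contributions p_i * l_i:
  B: (15/54) * 2 = 30/54
  C: (4/54) * 4 = 16/54
  D: (13/54) * 4 = 52/54
  A: (9/54) * 4 = 36/54
  E: (5/54) * 4 = 20/54
  G: (8/54) * 4 = 32/54
Sum = (30 + 16 + 52 + 36 + 20 + 32)/54 = 186/54

L = 186/54 = 3.4444 bits/symbol


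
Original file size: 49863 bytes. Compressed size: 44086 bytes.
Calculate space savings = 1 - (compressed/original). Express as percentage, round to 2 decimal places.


ratio = compressed/original = 44086/49863 = 0.884143
savings = 1 - ratio = 1 - 0.884143 = 0.115857
as a percentage: 0.115857 * 100 = 11.59%

Space savings = 1 - 44086/49863 = 11.59%


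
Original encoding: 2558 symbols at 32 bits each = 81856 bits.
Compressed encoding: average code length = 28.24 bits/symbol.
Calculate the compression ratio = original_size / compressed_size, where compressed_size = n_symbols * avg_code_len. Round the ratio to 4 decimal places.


original_size = n_symbols * orig_bits = 2558 * 32 = 81856 bits
compressed_size = n_symbols * avg_code_len = 2558 * 28.24 = 72237.92 bits
ratio = original_size / compressed_size = 81856 / 72237.92 = 1.1331

Compression ratio = 1.1331


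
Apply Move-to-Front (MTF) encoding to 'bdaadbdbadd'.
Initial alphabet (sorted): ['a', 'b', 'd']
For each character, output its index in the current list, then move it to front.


MTF encoding:
'b': index 1 in ['a', 'b', 'd'] -> ['b', 'a', 'd']
'd': index 2 in ['b', 'a', 'd'] -> ['d', 'b', 'a']
'a': index 2 in ['d', 'b', 'a'] -> ['a', 'd', 'b']
'a': index 0 in ['a', 'd', 'b'] -> ['a', 'd', 'b']
'd': index 1 in ['a', 'd', 'b'] -> ['d', 'a', 'b']
'b': index 2 in ['d', 'a', 'b'] -> ['b', 'd', 'a']
'd': index 1 in ['b', 'd', 'a'] -> ['d', 'b', 'a']
'b': index 1 in ['d', 'b', 'a'] -> ['b', 'd', 'a']
'a': index 2 in ['b', 'd', 'a'] -> ['a', 'b', 'd']
'd': index 2 in ['a', 'b', 'd'] -> ['d', 'a', 'b']
'd': index 0 in ['d', 'a', 'b'] -> ['d', 'a', 'b']


Output: [1, 2, 2, 0, 1, 2, 1, 1, 2, 2, 0]


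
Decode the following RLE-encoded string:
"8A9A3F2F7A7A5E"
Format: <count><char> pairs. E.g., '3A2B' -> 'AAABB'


Expanding each <count><char> pair:
  8A -> 'AAAAAAAA'
  9A -> 'AAAAAAAAA'
  3F -> 'FFF'
  2F -> 'FF'
  7A -> 'AAAAAAA'
  7A -> 'AAAAAAA'
  5E -> 'EEEEE'

Decoded = AAAAAAAAAAAAAAAAAFFFFFAAAAAAAAAAAAAAEEEEE


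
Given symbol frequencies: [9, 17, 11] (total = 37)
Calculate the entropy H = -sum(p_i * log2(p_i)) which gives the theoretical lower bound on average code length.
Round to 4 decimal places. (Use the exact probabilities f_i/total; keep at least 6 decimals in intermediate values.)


Per-symbol terms -p_i * log2(p_i) with p_i = f_i/37:
  p = 9/37 = 0.243243: log2(p) = -2.039528, -p*log2(p) = 0.496101
  p = 17/37 = 0.459459: log2(p) = -1.121991, -p*log2(p) = 0.515509
  p = 11/37 = 0.297297: log2(p) = -1.750022, -p*log2(p) = 0.520277
H = 0.496101 + 0.515509 + 0.520277 = 1.531887

H = 1.5319 bits/symbol


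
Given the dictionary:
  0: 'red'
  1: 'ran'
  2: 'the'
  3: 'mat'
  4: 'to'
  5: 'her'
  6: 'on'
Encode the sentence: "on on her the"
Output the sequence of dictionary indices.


Look up each word in the dictionary:
  'on' -> 6
  'on' -> 6
  'her' -> 5
  'the' -> 2

Encoded: [6, 6, 5, 2]


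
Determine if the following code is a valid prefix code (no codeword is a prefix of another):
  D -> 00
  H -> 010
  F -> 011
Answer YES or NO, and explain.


Checking each pair (does one codeword prefix another?):
  D='00' vs H='010': no prefix
  D='00' vs F='011': no prefix
  H='010' vs D='00': no prefix
  H='010' vs F='011': no prefix
  F='011' vs D='00': no prefix
  F='011' vs H='010': no prefix
No violation found over all pairs.

YES -- this is a valid prefix code. No codeword is a prefix of any other codeword.


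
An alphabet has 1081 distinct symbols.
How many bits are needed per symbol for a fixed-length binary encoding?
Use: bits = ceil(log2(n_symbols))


log2(1081) = 10.0782
Bracket: 2^10 = 1024 < 1081 <= 2^11 = 2048
So ceil(log2(1081)) = 11

bits = ceil(log2(1081)) = ceil(10.0782) = 11 bits


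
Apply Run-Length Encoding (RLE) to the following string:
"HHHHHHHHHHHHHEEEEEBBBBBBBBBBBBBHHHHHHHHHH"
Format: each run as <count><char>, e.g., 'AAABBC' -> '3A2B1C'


Scanning runs left to right:
  i=0: run of 'H' x 13 -> '13H'
  i=13: run of 'E' x 5 -> '5E'
  i=18: run of 'B' x 13 -> '13B'
  i=31: run of 'H' x 10 -> '10H'

RLE = 13H5E13B10H


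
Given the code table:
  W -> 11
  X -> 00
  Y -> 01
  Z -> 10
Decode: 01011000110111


Decoding:
01 -> Y
01 -> Y
10 -> Z
00 -> X
11 -> W
01 -> Y
11 -> W


Result: YYZXWYW


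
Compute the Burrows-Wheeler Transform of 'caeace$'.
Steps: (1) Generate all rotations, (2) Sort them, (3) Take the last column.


Rotations (sorted):
  0: $caeace -> last char: e
  1: ace$cae -> last char: e
  2: aeace$c -> last char: c
  3: caeace$ -> last char: $
  4: ce$caea -> last char: a
  5: e$caeac -> last char: c
  6: eace$ca -> last char: a


BWT = eec$aca


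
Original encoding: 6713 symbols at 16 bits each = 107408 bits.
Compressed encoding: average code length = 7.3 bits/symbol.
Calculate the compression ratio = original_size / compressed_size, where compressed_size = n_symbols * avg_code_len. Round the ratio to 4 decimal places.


original_size = n_symbols * orig_bits = 6713 * 16 = 107408 bits
compressed_size = n_symbols * avg_code_len = 6713 * 7.3 = 49004.9 bits
ratio = original_size / compressed_size = 107408 / 49004.9 = 2.1918

Compression ratio = 2.1918


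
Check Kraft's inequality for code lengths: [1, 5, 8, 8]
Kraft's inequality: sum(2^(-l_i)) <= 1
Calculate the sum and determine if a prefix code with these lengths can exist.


Sum = 2^(-1) + 2^(-5) + 2^(-8) + 2^(-8)
    = 0.5 + 0.03125 + 0.00390625 + 0.00390625
    = 138/256 = 0.5390625
Since 0.5390625 <= 1, Kraft's inequality IS satisfied.
A prefix code with these lengths CAN exist.

Kraft sum = 0.5390625. Satisfied.


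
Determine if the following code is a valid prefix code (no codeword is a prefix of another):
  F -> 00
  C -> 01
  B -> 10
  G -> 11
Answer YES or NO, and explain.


Checking each pair (does one codeword prefix another?):
  F='00' vs C='01': no prefix
  F='00' vs B='10': no prefix
  F='00' vs G='11': no prefix
  C='01' vs F='00': no prefix
  C='01' vs B='10': no prefix
  C='01' vs G='11': no prefix
  B='10' vs F='00': no prefix
  B='10' vs C='01': no prefix
  B='10' vs G='11': no prefix
  G='11' vs F='00': no prefix
  G='11' vs C='01': no prefix
  G='11' vs B='10': no prefix
No violation found over all pairs.

YES -- this is a valid prefix code. No codeword is a prefix of any other codeword.


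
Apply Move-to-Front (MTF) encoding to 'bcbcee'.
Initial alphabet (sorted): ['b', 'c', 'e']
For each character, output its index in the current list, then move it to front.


MTF encoding:
'b': index 0 in ['b', 'c', 'e'] -> ['b', 'c', 'e']
'c': index 1 in ['b', 'c', 'e'] -> ['c', 'b', 'e']
'b': index 1 in ['c', 'b', 'e'] -> ['b', 'c', 'e']
'c': index 1 in ['b', 'c', 'e'] -> ['c', 'b', 'e']
'e': index 2 in ['c', 'b', 'e'] -> ['e', 'c', 'b']
'e': index 0 in ['e', 'c', 'b'] -> ['e', 'c', 'b']


Output: [0, 1, 1, 1, 2, 0]


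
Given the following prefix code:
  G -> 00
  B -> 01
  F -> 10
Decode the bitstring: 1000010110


Decoding step by step:
Bits 10 -> F
Bits 00 -> G
Bits 01 -> B
Bits 01 -> B
Bits 10 -> F


Decoded message: FGBBF


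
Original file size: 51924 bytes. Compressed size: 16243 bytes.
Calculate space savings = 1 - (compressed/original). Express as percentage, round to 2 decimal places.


ratio = compressed/original = 16243/51924 = 0.312823
savings = 1 - ratio = 1 - 0.312823 = 0.687177
as a percentage: 0.687177 * 100 = 68.72%

Space savings = 1 - 16243/51924 = 68.72%


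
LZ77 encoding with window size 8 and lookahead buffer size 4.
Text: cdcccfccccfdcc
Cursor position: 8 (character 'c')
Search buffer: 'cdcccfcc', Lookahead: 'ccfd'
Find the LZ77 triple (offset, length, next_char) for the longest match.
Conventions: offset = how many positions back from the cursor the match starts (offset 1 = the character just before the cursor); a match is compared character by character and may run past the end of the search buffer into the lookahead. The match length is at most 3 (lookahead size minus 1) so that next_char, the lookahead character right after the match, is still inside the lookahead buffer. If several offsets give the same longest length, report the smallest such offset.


Try each offset into the search buffer:
  offset=1 (pos 7, char 'c'): match length 2
  offset=2 (pos 6, char 'c'): match length 2
  offset=3 (pos 5, char 'f'): match length 0
  offset=4 (pos 4, char 'c'): match length 1
  offset=5 (pos 3, char 'c'): match length 3
  offset=6 (pos 2, char 'c'): match length 2
  offset=7 (pos 1, char 'd'): match length 0
  offset=8 (pos 0, char 'c'): match length 1
Longest match has length 3 at offset 5.
next_char = character at position 8 + 3 = 11 -> 'd'

Best match: offset=5, length=3 (matching 'ccf' starting at position 3)
LZ77 triple: (5, 3, 'd')


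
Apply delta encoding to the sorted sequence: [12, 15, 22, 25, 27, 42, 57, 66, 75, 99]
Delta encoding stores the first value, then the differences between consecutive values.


First value: 12
Deltas:
  15 - 12 = 3
  22 - 15 = 7
  25 - 22 = 3
  27 - 25 = 2
  42 - 27 = 15
  57 - 42 = 15
  66 - 57 = 9
  75 - 66 = 9
  99 - 75 = 24


Delta encoded: [12, 3, 7, 3, 2, 15, 15, 9, 9, 24]


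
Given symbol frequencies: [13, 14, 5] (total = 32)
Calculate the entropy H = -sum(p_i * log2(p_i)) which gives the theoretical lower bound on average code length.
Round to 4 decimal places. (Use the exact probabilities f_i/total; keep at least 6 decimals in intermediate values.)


Per-symbol terms -p_i * log2(p_i) with p_i = f_i/32:
  p = 13/32 = 0.406250: log2(p) = -1.299560, -p*log2(p) = 0.527946
  p = 14/32 = 0.437500: log2(p) = -1.192645, -p*log2(p) = 0.521782
  p = 5/32 = 0.156250: log2(p) = -2.678072, -p*log2(p) = 0.418449
H = 0.527946 + 0.521782 + 0.418449 = 1.468177

H = 1.4682 bits/symbol


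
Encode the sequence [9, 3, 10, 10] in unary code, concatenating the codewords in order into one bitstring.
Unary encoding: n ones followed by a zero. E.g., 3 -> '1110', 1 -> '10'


Encode each number as n ones followed by a terminating 0:
  9 -> 1111111110 (10 bits)
  3 -> 1110 (4 bits)
  10 -> 11111111110 (11 bits)
  10 -> 11111111110 (11 bits)
Total length = 10 + 4 + 11 + 11 = 36 bits.

Unary([9, 3, 10, 10]) = 111111111011101111111111011111111110 (36 bits)


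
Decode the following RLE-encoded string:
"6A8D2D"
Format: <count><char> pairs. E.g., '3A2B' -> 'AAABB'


Expanding each <count><char> pair:
  6A -> 'AAAAAA'
  8D -> 'DDDDDDDD'
  2D -> 'DD'

Decoded = AAAAAADDDDDDDDDD


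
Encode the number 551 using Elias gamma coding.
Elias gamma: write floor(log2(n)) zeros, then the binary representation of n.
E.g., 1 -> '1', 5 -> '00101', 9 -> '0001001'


num_bits = floor(log2(551)) + 1 = 10
leading_zeros = num_bits - 1 = 9
binary(551) = 1000100111

Elias gamma(551) = '000000000' + '1000100111' = 0000000001000100111 (19 bits)


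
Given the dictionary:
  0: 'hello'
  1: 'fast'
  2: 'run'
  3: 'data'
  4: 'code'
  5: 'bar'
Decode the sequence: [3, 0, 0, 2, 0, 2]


Look up each index in the dictionary:
  3 -> 'data'
  0 -> 'hello'
  0 -> 'hello'
  2 -> 'run'
  0 -> 'hello'
  2 -> 'run'

Decoded: "data hello hello run hello run"


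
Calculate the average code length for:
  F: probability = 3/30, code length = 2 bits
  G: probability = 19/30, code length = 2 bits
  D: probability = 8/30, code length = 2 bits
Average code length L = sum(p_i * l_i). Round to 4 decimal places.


Weighted contributions p_i * l_i:
  F: (3/30) * 2 = 6/30
  G: (19/30) * 2 = 38/30
  D: (8/30) * 2 = 16/30
Sum = (6 + 38 + 16)/30 = 60/30

L = 60/30 = 2.0000 bits/symbol


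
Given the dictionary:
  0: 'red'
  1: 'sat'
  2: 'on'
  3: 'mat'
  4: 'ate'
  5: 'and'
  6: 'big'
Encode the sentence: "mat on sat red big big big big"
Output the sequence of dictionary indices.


Look up each word in the dictionary:
  'mat' -> 3
  'on' -> 2
  'sat' -> 1
  'red' -> 0
  'big' -> 6
  'big' -> 6
  'big' -> 6
  'big' -> 6

Encoded: [3, 2, 1, 0, 6, 6, 6, 6]


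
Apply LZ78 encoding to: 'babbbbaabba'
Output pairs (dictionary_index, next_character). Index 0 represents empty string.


LZ78 encoding steps:
Dictionary: {0: ''}
Step 1: w='' (idx 0), next='b' -> output (0, 'b'), add 'b' as idx 1
Step 2: w='' (idx 0), next='a' -> output (0, 'a'), add 'a' as idx 2
Step 3: w='b' (idx 1), next='b' -> output (1, 'b'), add 'bb' as idx 3
Step 4: w='bb' (idx 3), next='a' -> output (3, 'a'), add 'bba' as idx 4
Step 5: w='a' (idx 2), next='b' -> output (2, 'b'), add 'ab' as idx 5
Step 6: w='b' (idx 1), next='a' -> output (1, 'a'), add 'ba' as idx 6


Encoded: [(0, 'b'), (0, 'a'), (1, 'b'), (3, 'a'), (2, 'b'), (1, 'a')]


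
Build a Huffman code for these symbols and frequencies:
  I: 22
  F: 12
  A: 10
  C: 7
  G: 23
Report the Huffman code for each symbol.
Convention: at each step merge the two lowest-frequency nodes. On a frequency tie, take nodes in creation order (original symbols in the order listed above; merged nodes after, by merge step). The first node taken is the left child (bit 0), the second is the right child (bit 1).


Huffman tree construction:
Step 1: Merge C(7) + A(10) = 17
Step 2: Merge F(12) + (C+A)(17) = 29
Step 3: Merge I(22) + G(23) = 45
Step 4: Merge (F+(C+A))(29) + (I+G)(45) = 74
Read each symbol's code off the tree from the root (left child = 0, right child = 1).

Codes:
  I: 10 (length 2)
  F: 00 (length 2)
  A: 011 (length 3)
  C: 010 (length 3)
  G: 11 (length 2)
Average code length: 165/74 = 2.2297 bits/symbol


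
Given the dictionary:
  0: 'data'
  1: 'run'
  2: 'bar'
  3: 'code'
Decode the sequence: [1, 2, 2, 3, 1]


Look up each index in the dictionary:
  1 -> 'run'
  2 -> 'bar'
  2 -> 'bar'
  3 -> 'code'
  1 -> 'run'

Decoded: "run bar bar code run"


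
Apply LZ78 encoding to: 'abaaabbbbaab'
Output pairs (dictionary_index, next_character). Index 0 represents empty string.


LZ78 encoding steps:
Dictionary: {0: ''}
Step 1: w='' (idx 0), next='a' -> output (0, 'a'), add 'a' as idx 1
Step 2: w='' (idx 0), next='b' -> output (0, 'b'), add 'b' as idx 2
Step 3: w='a' (idx 1), next='a' -> output (1, 'a'), add 'aa' as idx 3
Step 4: w='a' (idx 1), next='b' -> output (1, 'b'), add 'ab' as idx 4
Step 5: w='b' (idx 2), next='b' -> output (2, 'b'), add 'bb' as idx 5
Step 6: w='b' (idx 2), next='a' -> output (2, 'a'), add 'ba' as idx 6
Step 7: w='ab' (idx 4), end of input -> output (4, '')


Encoded: [(0, 'a'), (0, 'b'), (1, 'a'), (1, 'b'), (2, 'b'), (2, 'a'), (4, '')]


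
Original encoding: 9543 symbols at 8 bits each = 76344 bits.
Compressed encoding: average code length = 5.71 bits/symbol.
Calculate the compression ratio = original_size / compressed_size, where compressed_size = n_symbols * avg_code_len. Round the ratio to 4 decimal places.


original_size = n_symbols * orig_bits = 9543 * 8 = 76344 bits
compressed_size = n_symbols * avg_code_len = 9543 * 5.71 = 54490.53 bits
ratio = original_size / compressed_size = 76344 / 54490.53 = 1.4011

Compression ratio = 1.4011


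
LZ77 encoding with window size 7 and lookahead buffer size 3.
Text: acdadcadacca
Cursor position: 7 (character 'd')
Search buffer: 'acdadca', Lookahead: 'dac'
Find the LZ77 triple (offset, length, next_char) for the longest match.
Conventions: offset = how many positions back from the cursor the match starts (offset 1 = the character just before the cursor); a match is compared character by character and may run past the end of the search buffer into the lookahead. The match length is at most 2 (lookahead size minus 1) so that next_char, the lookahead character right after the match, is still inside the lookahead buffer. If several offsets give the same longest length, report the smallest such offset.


Try each offset into the search buffer:
  offset=1 (pos 6, char 'a'): match length 0
  offset=2 (pos 5, char 'c'): match length 0
  offset=3 (pos 4, char 'd'): match length 1
  offset=4 (pos 3, char 'a'): match length 0
  offset=5 (pos 2, char 'd'): match length 2
  offset=6 (pos 1, char 'c'): match length 0
  offset=7 (pos 0, char 'a'): match length 0
Longest match has length 2 at offset 5.
next_char = character at position 7 + 2 = 9 -> 'c'

Best match: offset=5, length=2 (matching 'da' starting at position 2)
LZ77 triple: (5, 2, 'c')


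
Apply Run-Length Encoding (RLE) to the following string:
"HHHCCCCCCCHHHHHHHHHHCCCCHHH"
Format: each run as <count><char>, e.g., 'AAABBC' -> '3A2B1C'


Scanning runs left to right:
  i=0: run of 'H' x 3 -> '3H'
  i=3: run of 'C' x 7 -> '7C'
  i=10: run of 'H' x 10 -> '10H'
  i=20: run of 'C' x 4 -> '4C'
  i=24: run of 'H' x 3 -> '3H'

RLE = 3H7C10H4C3H


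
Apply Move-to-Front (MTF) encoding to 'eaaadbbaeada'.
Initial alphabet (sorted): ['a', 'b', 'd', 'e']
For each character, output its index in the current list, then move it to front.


MTF encoding:
'e': index 3 in ['a', 'b', 'd', 'e'] -> ['e', 'a', 'b', 'd']
'a': index 1 in ['e', 'a', 'b', 'd'] -> ['a', 'e', 'b', 'd']
'a': index 0 in ['a', 'e', 'b', 'd'] -> ['a', 'e', 'b', 'd']
'a': index 0 in ['a', 'e', 'b', 'd'] -> ['a', 'e', 'b', 'd']
'd': index 3 in ['a', 'e', 'b', 'd'] -> ['d', 'a', 'e', 'b']
'b': index 3 in ['d', 'a', 'e', 'b'] -> ['b', 'd', 'a', 'e']
'b': index 0 in ['b', 'd', 'a', 'e'] -> ['b', 'd', 'a', 'e']
'a': index 2 in ['b', 'd', 'a', 'e'] -> ['a', 'b', 'd', 'e']
'e': index 3 in ['a', 'b', 'd', 'e'] -> ['e', 'a', 'b', 'd']
'a': index 1 in ['e', 'a', 'b', 'd'] -> ['a', 'e', 'b', 'd']
'd': index 3 in ['a', 'e', 'b', 'd'] -> ['d', 'a', 'e', 'b']
'a': index 1 in ['d', 'a', 'e', 'b'] -> ['a', 'd', 'e', 'b']


Output: [3, 1, 0, 0, 3, 3, 0, 2, 3, 1, 3, 1]


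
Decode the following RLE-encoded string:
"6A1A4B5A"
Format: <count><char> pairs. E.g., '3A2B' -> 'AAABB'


Expanding each <count><char> pair:
  6A -> 'AAAAAA'
  1A -> 'A'
  4B -> 'BBBB'
  5A -> 'AAAAA'

Decoded = AAAAAAABBBBAAAAA


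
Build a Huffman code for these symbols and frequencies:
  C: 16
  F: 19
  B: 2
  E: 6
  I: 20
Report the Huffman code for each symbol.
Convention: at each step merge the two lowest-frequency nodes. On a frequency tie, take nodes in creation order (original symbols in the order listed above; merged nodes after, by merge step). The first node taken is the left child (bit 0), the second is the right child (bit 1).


Huffman tree construction:
Step 1: Merge B(2) + E(6) = 8
Step 2: Merge (B+E)(8) + C(16) = 24
Step 3: Merge F(19) + I(20) = 39
Step 4: Merge ((B+E)+C)(24) + (F+I)(39) = 63
Read each symbol's code off the tree from the root (left child = 0, right child = 1).

Codes:
  C: 01 (length 2)
  F: 10 (length 2)
  B: 000 (length 3)
  E: 001 (length 3)
  I: 11 (length 2)
Average code length: 134/63 = 2.1270 bits/symbol


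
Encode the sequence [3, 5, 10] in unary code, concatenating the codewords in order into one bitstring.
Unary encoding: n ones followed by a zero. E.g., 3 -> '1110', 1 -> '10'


Encode each number as n ones followed by a terminating 0:
  3 -> 1110 (4 bits)
  5 -> 111110 (6 bits)
  10 -> 11111111110 (11 bits)
Total length = 4 + 6 + 11 = 21 bits.

Unary([3, 5, 10]) = 111011111011111111110 (21 bits)


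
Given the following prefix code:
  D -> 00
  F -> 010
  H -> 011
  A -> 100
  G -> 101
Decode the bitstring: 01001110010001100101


Decoding step by step:
Bits 010 -> F
Bits 011 -> H
Bits 100 -> A
Bits 100 -> A
Bits 011 -> H
Bits 00 -> D
Bits 101 -> G


Decoded message: FHAAHDG


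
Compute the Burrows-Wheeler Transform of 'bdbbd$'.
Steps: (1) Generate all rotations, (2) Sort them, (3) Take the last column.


Rotations (sorted):
  0: $bdbbd -> last char: d
  1: bbd$bd -> last char: d
  2: bd$bdb -> last char: b
  3: bdbbd$ -> last char: $
  4: d$bdbb -> last char: b
  5: dbbd$b -> last char: b


BWT = ddb$bb


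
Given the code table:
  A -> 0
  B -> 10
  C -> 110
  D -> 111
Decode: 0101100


Decoding:
0 -> A
10 -> B
110 -> C
0 -> A


Result: ABCA


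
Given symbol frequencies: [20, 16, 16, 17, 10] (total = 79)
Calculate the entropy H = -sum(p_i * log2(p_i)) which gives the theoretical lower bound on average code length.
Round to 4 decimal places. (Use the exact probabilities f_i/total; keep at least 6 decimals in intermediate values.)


Per-symbol terms -p_i * log2(p_i) with p_i = f_i/79:
  p = 20/79 = 0.253165: log2(p) = -1.981853, -p*log2(p) = 0.501735
  p = 16/79 = 0.202532: log2(p) = -2.303781, -p*log2(p) = 0.466589
  p = 16/79 = 0.202532: log2(p) = -2.303781, -p*log2(p) = 0.466589
  p = 17/79 = 0.215190: log2(p) = -2.216318, -p*log2(p) = 0.476929
  p = 10/79 = 0.126582: log2(p) = -2.981853, -p*log2(p) = 0.377450
H = 0.501735 + 0.466589 + 0.466589 + 0.476929 + 0.377450 = 2.289292

H = 2.2893 bits/symbol


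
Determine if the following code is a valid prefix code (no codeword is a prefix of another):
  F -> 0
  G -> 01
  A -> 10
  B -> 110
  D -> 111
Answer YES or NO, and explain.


Checking each pair (does one codeword prefix another?):
  F='0' vs G='01': prefix -- VIOLATION

NO -- this is NOT a valid prefix code. F (0) is a prefix of G (01).


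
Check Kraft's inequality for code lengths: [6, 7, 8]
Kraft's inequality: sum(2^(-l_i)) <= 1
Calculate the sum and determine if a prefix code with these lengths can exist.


Sum = 2^(-6) + 2^(-7) + 2^(-8)
    = 0.015625 + 0.0078125 + 0.00390625
    = 7/256 = 0.02734375
Since 0.02734375 <= 1, Kraft's inequality IS satisfied.
A prefix code with these lengths CAN exist.

Kraft sum = 0.02734375. Satisfied.


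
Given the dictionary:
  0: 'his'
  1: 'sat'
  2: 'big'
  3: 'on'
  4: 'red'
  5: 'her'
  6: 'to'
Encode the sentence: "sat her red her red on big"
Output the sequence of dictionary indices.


Look up each word in the dictionary:
  'sat' -> 1
  'her' -> 5
  'red' -> 4
  'her' -> 5
  'red' -> 4
  'on' -> 3
  'big' -> 2

Encoded: [1, 5, 4, 5, 4, 3, 2]


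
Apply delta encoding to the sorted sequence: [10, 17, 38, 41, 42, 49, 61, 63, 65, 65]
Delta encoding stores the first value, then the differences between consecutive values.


First value: 10
Deltas:
  17 - 10 = 7
  38 - 17 = 21
  41 - 38 = 3
  42 - 41 = 1
  49 - 42 = 7
  61 - 49 = 12
  63 - 61 = 2
  65 - 63 = 2
  65 - 65 = 0


Delta encoded: [10, 7, 21, 3, 1, 7, 12, 2, 2, 0]


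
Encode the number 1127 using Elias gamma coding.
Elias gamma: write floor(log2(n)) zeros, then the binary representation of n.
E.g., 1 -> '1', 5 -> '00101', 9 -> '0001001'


num_bits = floor(log2(1127)) + 1 = 11
leading_zeros = num_bits - 1 = 10
binary(1127) = 10001100111

Elias gamma(1127) = '0000000000' + '10001100111' = 000000000010001100111 (21 bits)


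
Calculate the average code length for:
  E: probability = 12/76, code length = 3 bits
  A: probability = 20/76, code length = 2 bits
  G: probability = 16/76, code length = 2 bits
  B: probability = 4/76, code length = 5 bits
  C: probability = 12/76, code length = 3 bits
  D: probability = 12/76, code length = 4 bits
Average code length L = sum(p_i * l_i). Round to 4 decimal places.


Weighted contributions p_i * l_i:
  E: (12/76) * 3 = 36/76
  A: (20/76) * 2 = 40/76
  G: (16/76) * 2 = 32/76
  B: (4/76) * 5 = 20/76
  C: (12/76) * 3 = 36/76
  D: (12/76) * 4 = 48/76
Sum = (36 + 40 + 32 + 20 + 36 + 48)/76 = 212/76

L = 212/76 = 2.7895 bits/symbol


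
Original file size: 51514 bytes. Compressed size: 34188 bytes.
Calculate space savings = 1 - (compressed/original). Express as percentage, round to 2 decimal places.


ratio = compressed/original = 34188/51514 = 0.663664
savings = 1 - ratio = 1 - 0.663664 = 0.336336
as a percentage: 0.336336 * 100 = 33.63%

Space savings = 1 - 34188/51514 = 33.63%


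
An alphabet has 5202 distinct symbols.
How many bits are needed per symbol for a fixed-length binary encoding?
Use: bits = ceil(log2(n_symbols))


log2(5202) = 12.3449
Bracket: 2^12 = 4096 < 5202 <= 2^13 = 8192
So ceil(log2(5202)) = 13

bits = ceil(log2(5202)) = ceil(12.3449) = 13 bits
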